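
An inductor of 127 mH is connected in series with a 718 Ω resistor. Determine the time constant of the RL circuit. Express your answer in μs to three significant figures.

τ = L/R = (0.127 H)/(718 Ω) = 1.769×10^-4 s.

τ ≈ 177 μs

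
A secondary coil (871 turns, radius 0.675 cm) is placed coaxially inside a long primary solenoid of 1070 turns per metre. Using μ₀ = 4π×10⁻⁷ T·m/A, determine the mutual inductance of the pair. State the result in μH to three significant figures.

M ≈ 168 μH

The outer solenoid produces a uniform field B₁ = μ₀n₁I₁ across the inner coil,
so the flux linkage is N₂Φ = N₂B₁A₂ = μ₀n₁N₂A₂·I₁, giving M = μ₀n₁N₂A₂.
A₂ = πr² = π(6.750×10^-3 m)² = 1.431×10^-4 m².
M = (4π×10⁻⁷)(1070)(871)(1.431×10^-4) = 1.676×10^-4 H.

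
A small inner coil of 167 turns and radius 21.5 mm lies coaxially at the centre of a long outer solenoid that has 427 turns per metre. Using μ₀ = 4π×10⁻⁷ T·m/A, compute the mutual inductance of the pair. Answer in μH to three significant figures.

M ≈ 130 μH

The outer solenoid produces a uniform field B₁ = μ₀n₁I₁ across the inner coil,
so the flux linkage is N₂Φ = N₂B₁A₂ = μ₀n₁N₂A₂·I₁, giving M = μ₀n₁N₂A₂.
A₂ = πr² = π(2.150×10^-2 m)² = 1.452×10^-3 m².
M = (4π×10⁻⁷)(427)(167)(1.452×10^-3) = 1.301×10^-4 H.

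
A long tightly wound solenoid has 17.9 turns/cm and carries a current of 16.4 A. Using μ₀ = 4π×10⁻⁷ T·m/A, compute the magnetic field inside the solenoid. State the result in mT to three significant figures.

B ≈ 36.9 mT

Inside a long solenoid, B = μ₀nI.
B = (4π×10⁻⁷)(1.790×10^3 m⁻¹)(16.4 A) = 3.689×10^-2 T.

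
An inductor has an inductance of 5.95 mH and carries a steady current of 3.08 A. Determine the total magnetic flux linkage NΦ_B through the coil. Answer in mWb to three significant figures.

NΦ_B ≈ 18.3 mWb

From L = NΦ_B/I, the flux linkage is NΦ_B = LI.
NΦ_B = (5.950×10^-3 H)(3.08 A) = 1.833×10^-2 Wb.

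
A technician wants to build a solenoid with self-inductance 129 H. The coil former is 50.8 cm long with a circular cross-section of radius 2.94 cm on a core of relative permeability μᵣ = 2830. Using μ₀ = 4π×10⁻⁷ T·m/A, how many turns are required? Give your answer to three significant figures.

N ≈ 2600 turns

A = πr² = π(2.940×10^-2 m)² = 2.715×10^-3 m².
From L = μ₀μᵣN²A/ℓ, N = √(Lℓ / (μ₀μᵣA)).
N = √[(129)(0.508) / ((4π×10⁻⁷)(2830)×2.715×10^-3)] = √(6.786×10^6) ≈ 2604.99.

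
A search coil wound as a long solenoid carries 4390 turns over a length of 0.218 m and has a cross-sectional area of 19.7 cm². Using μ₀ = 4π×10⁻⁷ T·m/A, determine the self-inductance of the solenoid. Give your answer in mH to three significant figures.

L ≈ 219 mH

A = 19.7 cm² = 1.970×10^-3 m².
For a long solenoid, L = μ₀N²A/ℓ.
L = (4π×10⁻⁷)(4390)²(1.970×10^-3)/(0.218 m) = 0.2189 H.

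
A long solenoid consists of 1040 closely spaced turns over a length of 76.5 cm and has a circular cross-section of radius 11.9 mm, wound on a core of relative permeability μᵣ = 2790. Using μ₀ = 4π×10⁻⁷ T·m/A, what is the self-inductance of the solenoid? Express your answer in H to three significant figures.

L ≈ 2.21 H

A = πr² = π(1.190×10^-2 m)² = 4.449×10^-4 m².
For a long solenoid, L = μ₀μᵣN²A/ℓ.
L = (4π×10⁻⁷)(2790)(1040)²(4.449×10^-4)/(0.765 m) = 2.205 H.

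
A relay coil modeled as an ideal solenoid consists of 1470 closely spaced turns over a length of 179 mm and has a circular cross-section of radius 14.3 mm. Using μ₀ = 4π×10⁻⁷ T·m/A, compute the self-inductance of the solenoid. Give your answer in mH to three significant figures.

A = πr² = π(1.430×10^-2 m)² = 6.424×10^-4 m².
For a long solenoid, L = μ₀N²A/ℓ.
L = (4π×10⁻⁷)(1470)²(6.424×10^-4)/(0.179 m) = 9.746×10^-3 H.

L ≈ 9.75 mH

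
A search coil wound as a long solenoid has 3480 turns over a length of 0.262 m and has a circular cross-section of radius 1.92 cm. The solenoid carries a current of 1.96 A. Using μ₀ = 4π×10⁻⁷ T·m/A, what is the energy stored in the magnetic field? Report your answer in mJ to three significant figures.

U ≈ 129 mJ

A = πr² = π(1.920×10^-2 m)² = 1.158×10^-3 m².
L = μ₀N²A/ℓ = (4π×10⁻⁷)(3480)²(1.158×10^-3)/(0.262) = 6.727×10^-2 H.
U = ½LI² = ½(6.727×10^-2)(1.96)² = 0.1292 J.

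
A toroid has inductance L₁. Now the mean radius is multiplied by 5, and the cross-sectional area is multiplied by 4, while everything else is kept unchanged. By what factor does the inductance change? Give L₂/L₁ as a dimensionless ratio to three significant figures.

For a toroid, L ∝ μᵣN²A/R.
L₂/L₁ = (5)^-1 × (4) = 0.800.

L₂/L₁ = 0.800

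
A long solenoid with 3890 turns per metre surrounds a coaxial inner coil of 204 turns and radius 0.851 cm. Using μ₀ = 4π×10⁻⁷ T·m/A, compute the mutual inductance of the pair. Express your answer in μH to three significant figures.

M ≈ 227 μH

The outer solenoid produces a uniform field B₁ = μ₀n₁I₁ across the inner coil,
so the flux linkage is N₂Φ = N₂B₁A₂ = μ₀n₁N₂A₂·I₁, giving M = μ₀n₁N₂A₂.
A₂ = πr² = π(8.510×10^-3 m)² = 2.275×10^-4 m².
M = (4π×10⁻⁷)(3890)(204)(2.275×10^-4) = 2.269×10^-4 H.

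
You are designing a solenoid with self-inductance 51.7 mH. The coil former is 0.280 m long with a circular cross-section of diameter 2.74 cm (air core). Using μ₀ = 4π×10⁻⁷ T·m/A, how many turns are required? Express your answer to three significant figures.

A = π(d/2)² = π(1.370×10^-2 m)² = 5.896×10^-4 m².
From L = μ₀N²A/ℓ, N = √(Lℓ / (μ₀A)).
N = √[(5.170×10^-2)(0.28) / ((4π×10⁻⁷)×5.896×10^-4)] = √(1.954×10^7) ≈ 4420.0.

N ≈ 4420 turns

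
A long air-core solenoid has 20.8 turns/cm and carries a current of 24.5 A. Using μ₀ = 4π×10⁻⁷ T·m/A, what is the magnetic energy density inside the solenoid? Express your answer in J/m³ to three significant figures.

u ≈ 1630 J/m³

B = μ₀nI = (4π×10⁻⁷)(2.080×10^3)(24.5) = 6.404×10^-2 T.
u = B²/(2μ₀) = (6.404×10^-2)²/(2×4π×10⁻⁷) = 1.632×10^3 J/m³.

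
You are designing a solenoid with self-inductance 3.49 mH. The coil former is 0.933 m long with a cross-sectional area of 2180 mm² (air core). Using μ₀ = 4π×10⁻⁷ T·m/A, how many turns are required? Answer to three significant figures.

A = 2180 mm² = 2.180×10^-3 m².
From L = μ₀N²A/ℓ, N = √(Lℓ / (μ₀A)).
N = √[(3.490×10^-3)(0.933) / ((4π×10⁻⁷)×2.180×10^-3)] = √(1.189×10^6) ≈ 1090.2.

N ≈ 1090 turns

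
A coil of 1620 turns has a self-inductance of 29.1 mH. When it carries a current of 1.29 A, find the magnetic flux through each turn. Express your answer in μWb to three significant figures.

Φ_B ≈ 23.2 μWb

From L = NΦ_B/I, the flux per turn is Φ_B = LI/N.
Φ_B = (2.910×10^-2 H)(1.29 A)/1620 = 2.317×10^-5 Wb.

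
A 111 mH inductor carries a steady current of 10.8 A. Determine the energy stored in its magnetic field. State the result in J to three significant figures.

U ≈ 6.47 J

Stored magnetic energy: U = ½LI².
U = ½(0.111 H)(10.8 A)² = 6.474 J.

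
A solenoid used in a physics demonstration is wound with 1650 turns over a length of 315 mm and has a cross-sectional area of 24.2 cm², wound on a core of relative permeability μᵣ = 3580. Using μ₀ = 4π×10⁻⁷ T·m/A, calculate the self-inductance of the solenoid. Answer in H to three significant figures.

A = 24.2 cm² = 2.420×10^-3 m².
For a long solenoid, L = μ₀μᵣN²A/ℓ.
L = (4π×10⁻⁷)(3580)(1650)²(2.420×10^-3)/(0.315 m) = 94.09 H.

L ≈ 94.1 H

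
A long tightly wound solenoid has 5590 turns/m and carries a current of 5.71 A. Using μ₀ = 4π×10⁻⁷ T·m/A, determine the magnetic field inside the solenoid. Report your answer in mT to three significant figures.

B ≈ 40.1 mT

Inside a long solenoid, B = μ₀nI.
B = (4π×10⁻⁷)(5.590×10^3 m⁻¹)(5.71 A) = 4.011×10^-2 T.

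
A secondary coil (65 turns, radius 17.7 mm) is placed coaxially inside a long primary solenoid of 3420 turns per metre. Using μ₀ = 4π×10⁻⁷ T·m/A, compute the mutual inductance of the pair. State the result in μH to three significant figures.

The outer solenoid produces a uniform field B₁ = μ₀n₁I₁ across the inner coil,
so the flux linkage is N₂Φ = N₂B₁A₂ = μ₀n₁N₂A₂·I₁, giving M = μ₀n₁N₂A₂.
A₂ = πr² = π(1.770×10^-2 m)² = 9.842×10^-4 m².
M = (4π×10⁻⁷)(3420)(65)(9.842×10^-4) = 2.749×10^-4 H.

M ≈ 275 μH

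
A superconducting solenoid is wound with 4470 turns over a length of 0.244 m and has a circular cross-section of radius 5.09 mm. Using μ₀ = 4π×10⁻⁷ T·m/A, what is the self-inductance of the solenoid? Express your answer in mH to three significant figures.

A = πr² = π(5.090×10^-3 m)² = 8.139×10^-5 m².
For a long solenoid, L = μ₀N²A/ℓ.
L = (4π×10⁻⁷)(4470)²(8.139×10^-5)/(0.244 m) = 8.376×10^-3 H.

L ≈ 8.38 mH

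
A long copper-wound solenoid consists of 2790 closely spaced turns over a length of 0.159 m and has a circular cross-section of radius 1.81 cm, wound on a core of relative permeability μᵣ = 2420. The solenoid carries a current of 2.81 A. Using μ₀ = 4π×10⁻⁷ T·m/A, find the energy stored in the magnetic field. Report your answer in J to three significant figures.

U ≈ 605 J

A = πr² = π(1.810×10^-2 m)² = 1.029×10^-3 m².
L = μ₀μᵣN²A/ℓ = (4π×10⁻⁷)(2420)(2790)²(1.029×10^-3)/(0.159) = 153.2 H.
U = ½LI² = ½(153.2)(2.81)² = 605 J.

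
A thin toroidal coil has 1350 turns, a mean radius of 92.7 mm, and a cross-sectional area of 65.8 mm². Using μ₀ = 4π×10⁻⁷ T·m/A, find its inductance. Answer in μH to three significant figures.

L ≈ 259 μH

For a thin toroid, L = μ₀N²A/(2πR).
L = (4π×10⁻⁷)(1350)²(6.580×10^-5) / (2π×9.270×10^-2 m) = 2.587×10^-4 H.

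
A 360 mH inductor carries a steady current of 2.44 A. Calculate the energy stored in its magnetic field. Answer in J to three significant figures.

Stored magnetic energy: U = ½LI².
U = ½(0.36 H)(2.44 A)² = 1.072 J.

U ≈ 1.07 J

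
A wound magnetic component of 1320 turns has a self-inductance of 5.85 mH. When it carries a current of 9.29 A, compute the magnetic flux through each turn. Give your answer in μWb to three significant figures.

From L = NΦ_B/I, the flux per turn is Φ_B = LI/N.
Φ_B = (5.850×10^-3 H)(9.29 A)/1320 = 4.117×10^-5 Wb.

Φ_B ≈ 41.2 μWb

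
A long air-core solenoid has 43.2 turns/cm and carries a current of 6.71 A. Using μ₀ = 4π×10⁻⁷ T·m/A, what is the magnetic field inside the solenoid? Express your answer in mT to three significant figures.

B ≈ 36.4 mT

Inside a long solenoid, B = μ₀nI.
B = (4π×10⁻⁷)(4.320×10^3 m⁻¹)(6.71 A) = 3.643×10^-2 T.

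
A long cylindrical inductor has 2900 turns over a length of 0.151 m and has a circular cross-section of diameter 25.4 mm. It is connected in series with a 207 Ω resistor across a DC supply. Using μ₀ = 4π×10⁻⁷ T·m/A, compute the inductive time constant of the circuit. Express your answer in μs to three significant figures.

A = π(d/2)² = π(1.270×10^-2 m)² = 5.067×10^-4 m².
L = μ₀N²A/ℓ = (4π×10⁻⁷)(2900)²(5.067×10^-4)/(0.151) = 3.546×10^-2 H.
τ = L/R = (3.546×10^-2)/(207) = 1.713×10^-4 s.

τ ≈ 171 μs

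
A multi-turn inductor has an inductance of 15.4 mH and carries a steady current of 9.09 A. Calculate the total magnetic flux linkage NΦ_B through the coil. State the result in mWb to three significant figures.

From L = NΦ_B/I, the flux linkage is NΦ_B = LI.
NΦ_B = (1.540×10^-2 H)(9.09 A) = 0.14 Wb.

NΦ_B ≈ 140 mWb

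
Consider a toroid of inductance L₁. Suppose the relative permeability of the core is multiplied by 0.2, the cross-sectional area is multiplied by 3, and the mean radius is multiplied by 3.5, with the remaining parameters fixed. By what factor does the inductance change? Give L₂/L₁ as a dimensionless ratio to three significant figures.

L₂/L₁ = 0.171

For a toroid, L ∝ μᵣN²A/R.
L₂/L₁ = (0.2) × (3) × (3.5)^-1 = 0.171.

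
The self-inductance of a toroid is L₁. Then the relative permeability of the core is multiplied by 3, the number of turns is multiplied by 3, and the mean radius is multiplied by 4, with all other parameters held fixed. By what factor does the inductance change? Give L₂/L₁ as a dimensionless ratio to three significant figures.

For a toroid, L ∝ μᵣN²A/R.
L₂/L₁ = (3) × (3)^2 × (4)^-1 = 6.75.

L₂/L₁ = 6.75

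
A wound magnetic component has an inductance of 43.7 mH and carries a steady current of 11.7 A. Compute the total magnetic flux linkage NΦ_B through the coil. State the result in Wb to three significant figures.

From L = NΦ_B/I, the flux linkage is NΦ_B = LI.
NΦ_B = (4.370×10^-2 H)(11.7 A) = 0.5113 Wb.

NΦ_B ≈ 0.511 Wb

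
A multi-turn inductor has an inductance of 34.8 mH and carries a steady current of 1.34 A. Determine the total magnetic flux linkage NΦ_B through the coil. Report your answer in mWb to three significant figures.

From L = NΦ_B/I, the flux linkage is NΦ_B = LI.
NΦ_B = (3.480×10^-2 H)(1.34 A) = 4.663×10^-2 Wb.

NΦ_B ≈ 46.6 mWb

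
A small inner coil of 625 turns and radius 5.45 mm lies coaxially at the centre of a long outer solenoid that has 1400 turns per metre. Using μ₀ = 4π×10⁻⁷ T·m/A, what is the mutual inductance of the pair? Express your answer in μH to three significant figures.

M ≈ 103 μH

The outer solenoid produces a uniform field B₁ = μ₀n₁I₁ across the inner coil,
so the flux linkage is N₂Φ = N₂B₁A₂ = μ₀n₁N₂A₂·I₁, giving M = μ₀n₁N₂A₂.
A₂ = πr² = π(5.450×10^-3 m)² = 9.331×10^-5 m².
M = (4π×10⁻⁷)(1400)(625)(9.331×10^-5) = 1.026×10^-4 H.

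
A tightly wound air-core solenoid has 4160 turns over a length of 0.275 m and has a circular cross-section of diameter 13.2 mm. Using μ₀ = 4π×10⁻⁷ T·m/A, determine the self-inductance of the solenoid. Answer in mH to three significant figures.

A = π(d/2)² = π(6.600×10^-3 m)² = 1.368×10^-4 m².
For a long solenoid, L = μ₀N²A/ℓ.
L = (4π×10⁻⁷)(4160)²(1.368×10^-4)/(0.275 m) = 1.082×10^-2 H.

L ≈ 10.8 mH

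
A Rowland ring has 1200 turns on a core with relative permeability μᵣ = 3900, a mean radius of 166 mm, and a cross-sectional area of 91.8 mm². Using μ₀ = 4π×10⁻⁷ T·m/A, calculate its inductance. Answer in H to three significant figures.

For a thin toroid, L = μ₀μᵣN²A/(2πR).
L = (4π×10⁻⁷)(3900)(1200)²(9.180×10^-5) / (2π×0.166 m) = 0.6211 H.

L ≈ 0.621 H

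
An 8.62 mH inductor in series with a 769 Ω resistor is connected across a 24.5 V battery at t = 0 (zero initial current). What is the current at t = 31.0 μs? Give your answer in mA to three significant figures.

τ = L/R = 8.620×10^-3/769 = 1.121×10^-5 s; final current I_∞ = ε/R = 24.5/769 = 3.186×10^-2 A.
I(t) = I_∞(1 − e^(−t/τ)) with t/τ = 2.766.
I = (3.186×10^-2)(1 − e^(−2.766)) = 2.985×10^-2 A.

I ≈ 29.9 mA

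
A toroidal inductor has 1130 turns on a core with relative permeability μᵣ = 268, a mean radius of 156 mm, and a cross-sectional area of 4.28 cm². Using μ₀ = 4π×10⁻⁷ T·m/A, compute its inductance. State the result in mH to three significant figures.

L ≈ 188 mH

For a thin toroid, L = μ₀μᵣN²A/(2πR).
L = (4π×10⁻⁷)(268)(1130)²(4.280×10^-4) / (2π×0.156 m) = 0.1878 H.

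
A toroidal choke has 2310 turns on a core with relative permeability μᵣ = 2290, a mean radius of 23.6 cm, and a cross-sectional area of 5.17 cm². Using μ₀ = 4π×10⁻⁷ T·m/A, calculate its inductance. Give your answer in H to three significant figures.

L ≈ 5.35 H

For a thin toroid, L = μ₀μᵣN²A/(2πR).
L = (4π×10⁻⁷)(2290)(2310)²(5.170×10^-4) / (2π×0.236 m) = 5.354 H.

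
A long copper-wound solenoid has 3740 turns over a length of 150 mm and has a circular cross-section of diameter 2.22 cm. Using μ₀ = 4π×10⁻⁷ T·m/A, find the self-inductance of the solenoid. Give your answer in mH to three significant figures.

A = π(d/2)² = π(1.110×10^-2 m)² = 3.871×10^-4 m².
For a long solenoid, L = μ₀N²A/ℓ.
L = (4π×10⁻⁷)(3740)²(3.871×10^-4)/(0.15 m) = 4.536×10^-2 H.

L ≈ 45.4 mH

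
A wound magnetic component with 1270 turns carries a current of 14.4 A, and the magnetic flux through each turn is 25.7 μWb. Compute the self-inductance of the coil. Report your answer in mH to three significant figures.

L ≈ 2.27 mH

Self-inductance is defined by L = NΦ_B/I (flux linkage over current).
L = (1270)(2.570×10^-5 Wb)/(14.4 A) = 2.267×10^-3 H.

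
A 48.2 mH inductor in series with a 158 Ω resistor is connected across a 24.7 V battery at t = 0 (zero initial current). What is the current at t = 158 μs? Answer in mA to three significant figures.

τ = L/R = 4.820×10^-2/158 = 3.051×10^-4 s; final current I_∞ = ε/R = 24.7/158 = 0.1563 A.
I(t) = I_∞(1 − e^(−t/τ)) with t/τ = 0.518.
I = (0.1563)(1 − e^(−0.518)) = 6.320×10^-2 A.

I ≈ 63.2 mA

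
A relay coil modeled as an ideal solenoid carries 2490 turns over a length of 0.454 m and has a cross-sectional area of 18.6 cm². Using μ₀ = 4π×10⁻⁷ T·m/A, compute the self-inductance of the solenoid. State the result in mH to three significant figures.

L ≈ 31.9 mH

A = 18.6 cm² = 1.860×10^-3 m².
For a long solenoid, L = μ₀N²A/ℓ.
L = (4π×10⁻⁷)(2490)²(1.860×10^-3)/(0.454 m) = 3.192×10^-2 H.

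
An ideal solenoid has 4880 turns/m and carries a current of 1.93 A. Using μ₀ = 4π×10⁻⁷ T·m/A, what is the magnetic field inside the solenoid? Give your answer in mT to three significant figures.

B ≈ 11.8 mT

Inside a long solenoid, B = μ₀nI.
B = (4π×10⁻⁷)(4.880×10^3 m⁻¹)(1.93 A) = 1.184×10^-2 T.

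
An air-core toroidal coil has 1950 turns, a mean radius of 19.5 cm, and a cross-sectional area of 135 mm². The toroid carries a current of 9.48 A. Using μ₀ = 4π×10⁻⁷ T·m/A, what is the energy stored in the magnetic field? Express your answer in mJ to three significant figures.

U ≈ 23.7 mJ

L = μ₀N²A/(2πR) = (4π×10⁻⁷)(1950)²(1.350×10^-4)/(2π×0.195) = 5.265×10^-4 H.
U = ½LI² = ½(5.265×10^-4)(9.48)² = 2.366×10^-2 J.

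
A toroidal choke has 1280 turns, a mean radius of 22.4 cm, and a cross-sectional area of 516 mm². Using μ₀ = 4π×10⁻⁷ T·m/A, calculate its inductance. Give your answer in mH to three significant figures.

For a thin toroid, L = μ₀N²A/(2πR).
L = (4π×10⁻⁷)(1280)²(5.160×10^-4) / (2π×0.224 m) = 7.548×10^-4 H.

L ≈ 0.755 mH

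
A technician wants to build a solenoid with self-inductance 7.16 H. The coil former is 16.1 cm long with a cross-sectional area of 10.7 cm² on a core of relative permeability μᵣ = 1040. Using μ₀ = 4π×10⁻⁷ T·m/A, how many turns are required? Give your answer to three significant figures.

A = 10.7 cm² = 1.070×10^-3 m².
From L = μ₀μᵣN²A/ℓ, N = √(Lℓ / (μ₀μᵣA)).
N = √[(7.16)(0.161) / ((4π×10⁻⁷)(1040)×1.070×10^-3)] = √(8.244×10^5) ≈ 907.9.

N ≈ 908 turns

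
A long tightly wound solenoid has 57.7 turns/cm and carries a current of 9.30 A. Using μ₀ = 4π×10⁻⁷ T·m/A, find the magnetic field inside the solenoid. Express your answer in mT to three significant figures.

B ≈ 67.4 mT

Inside a long solenoid, B = μ₀nI.
B = (4π×10⁻⁷)(5.770×10^3 m⁻¹)(9.30 A) = 6.743×10^-2 T.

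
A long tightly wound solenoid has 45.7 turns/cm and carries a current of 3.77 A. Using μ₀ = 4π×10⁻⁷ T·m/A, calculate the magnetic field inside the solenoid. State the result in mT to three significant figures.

Inside a long solenoid, B = μ₀nI.
B = (4π×10⁻⁷)(4.570×10^3 m⁻¹)(3.77 A) = 2.165×10^-2 T.

B ≈ 21.7 mT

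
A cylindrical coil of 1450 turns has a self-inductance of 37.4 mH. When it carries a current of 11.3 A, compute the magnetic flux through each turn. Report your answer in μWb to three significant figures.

From L = NΦ_B/I, the flux per turn is Φ_B = LI/N.
Φ_B = (3.740×10^-2 H)(11.3 A)/1450 = 2.9146×10^-4 Wb.

Φ_B ≈ 291 μWb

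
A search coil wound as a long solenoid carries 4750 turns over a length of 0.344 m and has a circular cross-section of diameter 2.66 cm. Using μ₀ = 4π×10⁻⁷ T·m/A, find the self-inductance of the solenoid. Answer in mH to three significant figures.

A = π(d/2)² = π(1.330×10^-2 m)² = 5.557×10^-4 m².
For a long solenoid, L = μ₀N²A/ℓ.
L = (4π×10⁻⁷)(4750)²(5.557×10^-4)/(0.344 m) = 4.580×10^-2 H.

L ≈ 45.8 mH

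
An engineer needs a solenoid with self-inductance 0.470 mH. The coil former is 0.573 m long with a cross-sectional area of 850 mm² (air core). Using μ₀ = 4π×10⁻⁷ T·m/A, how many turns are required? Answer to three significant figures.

N ≈ 502 turns

A = 850 mm² = 8.500×10^-4 m².
From L = μ₀N²A/ℓ, N = √(Lℓ / (μ₀A)).
N = √[(4.700×10^-4)(0.573) / ((4π×10⁻⁷)×8.500×10^-4)] = √(2.521×10^5) ≈ 502.1.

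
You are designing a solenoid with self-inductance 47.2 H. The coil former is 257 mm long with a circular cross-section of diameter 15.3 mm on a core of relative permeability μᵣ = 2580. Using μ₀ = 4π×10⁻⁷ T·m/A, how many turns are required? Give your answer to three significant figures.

N ≈ 4510 turns

A = π(d/2)² = π(7.650×10^-3 m)² = 1.839×10^-4 m².
From L = μ₀μᵣN²A/ℓ, N = √(Lℓ / (μ₀μᵣA)).
N = √[(47.2)(0.257) / ((4π×10⁻⁷)(2580)×1.839×10^-4)] = √(2.035×10^7) ≈ 4511.1.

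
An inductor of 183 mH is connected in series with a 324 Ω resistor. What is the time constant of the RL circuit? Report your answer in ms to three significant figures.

τ = L/R = (0.183 H)/(324 Ω) = 5.648×10^-4 s.

τ ≈ 0.565 ms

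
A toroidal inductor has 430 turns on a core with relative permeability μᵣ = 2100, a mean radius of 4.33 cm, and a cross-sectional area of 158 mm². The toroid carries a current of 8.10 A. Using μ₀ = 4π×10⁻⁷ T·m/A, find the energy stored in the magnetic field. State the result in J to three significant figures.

U ≈ 9.30 J

L = μ₀μᵣN²A/(2πR) = (4π×10⁻⁷)(2100)(430)²(1.580×10^-4)/(2π×4.330×10^-2) = 0.2834 H.
U = ½LI² = ½(0.2834)(8.10)² = 9.296 J.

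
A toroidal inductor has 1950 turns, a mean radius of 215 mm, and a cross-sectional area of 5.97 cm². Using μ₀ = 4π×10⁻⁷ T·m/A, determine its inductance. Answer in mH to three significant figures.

For a thin toroid, L = μ₀N²A/(2πR).
L = (4π×10⁻⁷)(1950)²(5.970×10^-4) / (2π×0.215 m) = 2.112×10^-3 H.

L ≈ 2.11 mH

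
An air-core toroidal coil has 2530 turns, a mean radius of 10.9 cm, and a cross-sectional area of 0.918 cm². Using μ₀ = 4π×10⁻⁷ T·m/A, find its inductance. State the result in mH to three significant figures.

For a thin toroid, L = μ₀N²A/(2πR).
L = (4π×10⁻⁷)(2530)²(9.180×10^-5) / (2π×0.109 m) = 1.078×10^-3 H.

L ≈ 1.08 mH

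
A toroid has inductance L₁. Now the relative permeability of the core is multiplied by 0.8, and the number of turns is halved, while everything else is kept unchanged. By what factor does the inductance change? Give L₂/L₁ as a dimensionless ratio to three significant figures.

L₂/L₁ = 0.200

For a toroid, L ∝ μᵣN²A/R.
L₂/L₁ = (0.8) × (0.5)^2 = 0.200.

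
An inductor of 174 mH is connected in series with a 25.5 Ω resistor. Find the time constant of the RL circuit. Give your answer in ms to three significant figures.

τ = L/R = (0.174 H)/(25.5 Ω) = 6.824×10^-3 s.

τ ≈ 6.82 ms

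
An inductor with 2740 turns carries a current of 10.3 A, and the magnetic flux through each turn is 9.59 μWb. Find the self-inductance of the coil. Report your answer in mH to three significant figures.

L ≈ 2.55 mH

Self-inductance is defined by L = NΦ_B/I (flux linkage over current).
L = (2740)(9.590×10^-6 Wb)/(10.3 A) = 2.551×10^-3 H.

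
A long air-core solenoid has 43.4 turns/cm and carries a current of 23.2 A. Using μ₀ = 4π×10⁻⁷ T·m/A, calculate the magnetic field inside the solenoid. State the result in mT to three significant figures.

Inside a long solenoid, B = μ₀nI.
B = (4π×10⁻⁷)(4.340×10^3 m⁻¹)(23.2 A) = 0.1265 T.

B ≈ 127 mT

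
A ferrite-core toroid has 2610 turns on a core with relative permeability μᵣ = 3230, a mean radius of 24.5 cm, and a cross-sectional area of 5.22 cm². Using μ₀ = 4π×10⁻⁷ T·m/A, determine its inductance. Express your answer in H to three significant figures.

L ≈ 9.38 H

For a thin toroid, L = μ₀μᵣN²A/(2πR).
L = (4π×10⁻⁷)(3230)(2610)²(5.220×10^-4) / (2π×0.245 m) = 9.376 H.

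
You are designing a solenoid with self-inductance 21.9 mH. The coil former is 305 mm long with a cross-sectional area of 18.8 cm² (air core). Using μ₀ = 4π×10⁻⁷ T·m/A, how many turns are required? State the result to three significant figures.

A = 18.8 cm² = 1.880×10^-3 m².
From L = μ₀N²A/ℓ, N = √(Lℓ / (μ₀A)).
N = √[(2.190×10^-2)(0.305) / ((4π×10⁻⁷)×1.880×10^-3)] = √(2.827×10^6) ≈ 1681.5.

N ≈ 1680 turns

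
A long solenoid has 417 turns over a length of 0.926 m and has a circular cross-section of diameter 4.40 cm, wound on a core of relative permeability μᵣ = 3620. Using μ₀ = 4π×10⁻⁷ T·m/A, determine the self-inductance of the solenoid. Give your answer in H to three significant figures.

A = π(d/2)² = π(2.200×10^-2 m)² = 1.521×10^-3 m².
For a long solenoid, L = μ₀μᵣN²A/ℓ.
L = (4π×10⁻⁷)(3620)(417)²(1.521×10^-3)/(0.926 m) = 1.299 H.

L ≈ 1.30 H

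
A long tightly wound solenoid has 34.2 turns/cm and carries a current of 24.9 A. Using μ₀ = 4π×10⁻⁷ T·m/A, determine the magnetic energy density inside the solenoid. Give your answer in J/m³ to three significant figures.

B = μ₀nI = (4π×10⁻⁷)(3.420×10^3)(24.9) = 0.107 T.
u = B²/(2μ₀) = (0.107)²/(2×4π×10⁻⁷) = 4.556×10^3 J/m³.

u ≈ 4560 J/m³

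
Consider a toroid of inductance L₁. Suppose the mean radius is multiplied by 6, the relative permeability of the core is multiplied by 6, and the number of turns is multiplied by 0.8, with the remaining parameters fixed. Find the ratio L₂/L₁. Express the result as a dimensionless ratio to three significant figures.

L₂/L₁ = 0.640

For a toroid, L ∝ μᵣN²A/R.
L₂/L₁ = (6)^-1 × (6) × (0.8)^2 = 0.640.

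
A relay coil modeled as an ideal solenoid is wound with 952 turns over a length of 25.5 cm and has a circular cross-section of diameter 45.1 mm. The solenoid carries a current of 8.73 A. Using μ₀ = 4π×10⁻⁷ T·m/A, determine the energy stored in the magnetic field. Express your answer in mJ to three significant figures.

U ≈ 272 mJ

A = π(d/2)² = π(2.255×10^-2 m)² = 1.598×10^-3 m².
L = μ₀N²A/ℓ = (4π×10⁻⁷)(952)²(1.598×10^-3)/(0.255) = 7.1349×10^-3 H.
U = ½LI² = ½(7.1349×10^-3)(8.73)² = 0.2719 J.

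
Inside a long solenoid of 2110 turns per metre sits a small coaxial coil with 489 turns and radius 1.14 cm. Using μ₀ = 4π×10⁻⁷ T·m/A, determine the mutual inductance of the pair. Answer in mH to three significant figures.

The outer solenoid produces a uniform field B₁ = μ₀n₁I₁ across the inner coil,
so the flux linkage is N₂Φ = N₂B₁A₂ = μ₀n₁N₂A₂·I₁, giving M = μ₀n₁N₂A₂.
A₂ = πr² = π(1.140×10^-2 m)² = 4.083×10^-4 m².
M = (4π×10⁻⁷)(2110)(489)(4.083×10^-4) = 5.294×10^-4 H.

M ≈ 0.529 mH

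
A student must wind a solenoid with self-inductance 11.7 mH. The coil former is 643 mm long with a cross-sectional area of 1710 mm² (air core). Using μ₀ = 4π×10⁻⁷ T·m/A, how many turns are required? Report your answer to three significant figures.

A = 1710 mm² = 1.710×10^-3 m².
From L = μ₀N²A/ℓ, N = √(Lℓ / (μ₀A)).
N = √[(1.170×10^-2)(0.643) / ((4π×10⁻⁷)×1.710×10^-3)] = √(3.501×10^6) ≈ 1871.1.

N ≈ 1870 turns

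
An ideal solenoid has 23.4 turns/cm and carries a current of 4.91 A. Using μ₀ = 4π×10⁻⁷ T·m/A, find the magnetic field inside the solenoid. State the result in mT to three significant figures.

Inside a long solenoid, B = μ₀nI.
B = (4π×10⁻⁷)(2.340×10^3 m⁻¹)(4.91 A) = 1.444×10^-2 T.

B ≈ 14.4 mT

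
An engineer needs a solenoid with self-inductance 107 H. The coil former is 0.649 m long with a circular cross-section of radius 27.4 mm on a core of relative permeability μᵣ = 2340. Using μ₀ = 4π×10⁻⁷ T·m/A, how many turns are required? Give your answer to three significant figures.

A = πr² = π(2.740×10^-2 m)² = 2.359×10^-3 m².
From L = μ₀μᵣN²A/ℓ, N = √(Lℓ / (μ₀μᵣA)).
N = √[(107)(0.649) / ((4π×10⁻⁷)(2340)×2.359×10^-3)] = √(1.001×10^7) ≈ 3164.3.

N ≈ 3160 turns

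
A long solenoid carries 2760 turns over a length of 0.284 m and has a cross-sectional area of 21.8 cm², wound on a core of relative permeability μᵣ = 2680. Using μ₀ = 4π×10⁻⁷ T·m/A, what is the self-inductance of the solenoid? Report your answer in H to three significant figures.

L ≈ 197 H

A = 21.8 cm² = 2.180×10^-3 m².
For a long solenoid, L = μ₀μᵣN²A/ℓ.
L = (4π×10⁻⁷)(2680)(2760)²(2.180×10^-3)/(0.284 m) = 196.9 H.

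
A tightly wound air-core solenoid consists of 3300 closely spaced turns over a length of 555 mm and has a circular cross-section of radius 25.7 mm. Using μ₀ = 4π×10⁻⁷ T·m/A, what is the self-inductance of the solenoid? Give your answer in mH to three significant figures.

L ≈ 51.2 mH

A = πr² = π(2.570×10^-2 m)² = 2.07499×10^-3 m².
For a long solenoid, L = μ₀N²A/ℓ.
L = (4π×10⁻⁷)(3300)²(2.07499×10^-3)/(0.555 m) = 5.116×10^-2 H.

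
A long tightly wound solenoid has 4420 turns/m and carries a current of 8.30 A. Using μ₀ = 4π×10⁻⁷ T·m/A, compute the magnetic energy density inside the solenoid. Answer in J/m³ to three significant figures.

u ≈ 846 J/m³

B = μ₀nI = (4π×10⁻⁷)(4.420×10^3)(8.30) = 4.610×10^-2 T.
u = B²/(2μ₀) = (4.610×10^-2)²/(2×4π×10⁻⁷) = 845.6 J/m³.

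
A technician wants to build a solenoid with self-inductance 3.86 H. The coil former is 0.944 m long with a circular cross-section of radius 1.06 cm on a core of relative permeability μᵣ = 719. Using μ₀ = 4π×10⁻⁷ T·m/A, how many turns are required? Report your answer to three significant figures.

A = πr² = π(1.060×10^-2 m)² = 3.530×10^-4 m².
From L = μ₀μᵣN²A/ℓ, N = √(Lℓ / (μ₀μᵣA)).
N = √[(3.86)(0.944) / ((4π×10⁻⁷)(719)×3.530×10^-4)] = √(1.143×10^7) ≈ 3380.1.

N ≈ 3380 turns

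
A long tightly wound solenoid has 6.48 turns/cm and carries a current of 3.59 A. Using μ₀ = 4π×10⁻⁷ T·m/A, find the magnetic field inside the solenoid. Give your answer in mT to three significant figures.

Inside a long solenoid, B = μ₀nI.
B = (4π×10⁻⁷)(648 m⁻¹)(3.59 A) = 2.923×10^-3 T.

B ≈ 2.92 mT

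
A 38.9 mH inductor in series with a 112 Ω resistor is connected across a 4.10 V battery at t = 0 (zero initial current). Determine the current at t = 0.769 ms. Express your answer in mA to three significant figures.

I ≈ 32.6 mA

τ = L/R = 3.890×10^-2/112 = 3.473×10^-4 s; final current I_∞ = ε/R = 4.10/112 = 3.661×10^-2 A.
I(t) = I_∞(1 − e^(−t/τ)) with t/τ = 2.214.
I = (3.661×10^-2)(1 − e^(−2.214)) = 3.261×10^-2 A.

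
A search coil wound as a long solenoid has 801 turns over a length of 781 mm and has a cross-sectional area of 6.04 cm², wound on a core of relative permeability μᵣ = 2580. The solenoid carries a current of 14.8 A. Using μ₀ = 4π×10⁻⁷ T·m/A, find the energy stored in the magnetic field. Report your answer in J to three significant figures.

A = 6.04 cm² = 6.040×10^-4 m².
L = μ₀μᵣN²A/ℓ = (4π×10⁻⁷)(2580)(801)²(6.040×10^-4)/(0.781) = 1.609 H.
U = ½LI² = ½(1.609)(14.8)² = 176.2 J.

U ≈ 176 J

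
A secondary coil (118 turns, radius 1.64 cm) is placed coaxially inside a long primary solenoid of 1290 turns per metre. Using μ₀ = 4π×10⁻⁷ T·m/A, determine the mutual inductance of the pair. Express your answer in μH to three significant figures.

The outer solenoid produces a uniform field B₁ = μ₀n₁I₁ across the inner coil,
so the flux linkage is N₂Φ = N₂B₁A₂ = μ₀n₁N₂A₂·I₁, giving M = μ₀n₁N₂A₂.
A₂ = πr² = π(1.640×10^-2 m)² = 8.450×10^-4 m².
M = (4π×10⁻⁷)(1290)(118)(8.450×10^-4) = 1.616×10^-4 H.

M ≈ 162 μH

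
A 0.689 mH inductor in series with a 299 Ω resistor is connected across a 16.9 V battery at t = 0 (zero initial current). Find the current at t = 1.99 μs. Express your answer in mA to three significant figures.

I ≈ 32.7 mA

τ = L/R = 6.890×10^-4/299 = 2.304×10^-6 s; final current I_∞ = ε/R = 16.9/299 = 5.652×10^-2 A.
I(t) = I_∞(1 − e^(−t/τ)) with t/τ = 0.864.
I = (5.652×10^-2)(1 − e^(−0.864)) = 3.269×10^-2 A.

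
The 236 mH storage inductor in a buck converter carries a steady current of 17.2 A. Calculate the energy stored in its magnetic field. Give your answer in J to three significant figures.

Stored magnetic energy: U = ½LI².
U = ½(0.236 H)(17.2 A)² = 34.91 J.

U ≈ 34.9 J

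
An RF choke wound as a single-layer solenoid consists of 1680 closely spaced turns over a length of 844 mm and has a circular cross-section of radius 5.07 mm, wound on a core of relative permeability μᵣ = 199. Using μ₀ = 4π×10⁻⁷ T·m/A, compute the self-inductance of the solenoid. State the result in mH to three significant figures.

A = πr² = π(5.070×10^-3 m)² = 8.075×10^-5 m².
For a long solenoid, L = μ₀μᵣN²A/ℓ.
L = (4π×10⁻⁷)(199)(1680)²(8.075×10^-5)/(0.844 m) = 6.753×10^-2 H.

L ≈ 67.5 mH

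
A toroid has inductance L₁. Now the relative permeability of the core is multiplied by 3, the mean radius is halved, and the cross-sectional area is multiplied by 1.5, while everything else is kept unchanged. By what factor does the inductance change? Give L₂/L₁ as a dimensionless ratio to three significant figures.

L₂/L₁ = 9.00

For a toroid, L ∝ μᵣN²A/R.
L₂/L₁ = (3) × (0.5)^-1 × (1.5) = 9.00.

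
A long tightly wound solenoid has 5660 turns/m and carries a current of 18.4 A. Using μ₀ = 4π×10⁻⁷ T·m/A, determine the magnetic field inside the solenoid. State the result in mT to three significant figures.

B ≈ 131 mT

Inside a long solenoid, B = μ₀nI.
B = (4π×10⁻⁷)(5.660×10^3 m⁻¹)(18.4 A) = 0.1309 T.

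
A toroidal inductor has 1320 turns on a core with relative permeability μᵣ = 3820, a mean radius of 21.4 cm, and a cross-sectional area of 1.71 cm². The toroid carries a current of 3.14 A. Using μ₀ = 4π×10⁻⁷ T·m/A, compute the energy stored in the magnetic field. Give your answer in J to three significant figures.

L = μ₀μᵣN²A/(2πR) = (4π×10⁻⁷)(3820)(1320)²(1.710×10^-4)/(2π×0.214) = 1.064 H.
U = ½LI² = ½(1.064)(3.14)² = 5.244 J.

U ≈ 5.24 J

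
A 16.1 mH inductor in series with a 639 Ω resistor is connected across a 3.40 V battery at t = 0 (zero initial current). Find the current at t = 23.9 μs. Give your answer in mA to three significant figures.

I ≈ 3.26 mA

τ = L/R = 1.610×10^-2/639 = 2.520×10^-5 s; final current I_∞ = ε/R = 3.40/639 = 5.321×10^-3 A.
I(t) = I_∞(1 − e^(−t/τ)) with t/τ = 0.949.
I = (5.321×10^-3)(1 − e^(−0.949)) = 3.260×10^-3 A.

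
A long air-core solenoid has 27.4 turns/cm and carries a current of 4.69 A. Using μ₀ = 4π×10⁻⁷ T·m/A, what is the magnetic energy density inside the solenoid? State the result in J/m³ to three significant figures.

u ≈ 104 J/m³

B = μ₀nI = (4π×10⁻⁷)(2.740×10^3)(4.69) = 1.6149×10^-2 T.
u = B²/(2μ₀) = (1.6149×10^-2)²/(2×4π×10⁻⁷) = 103.8 J/m³.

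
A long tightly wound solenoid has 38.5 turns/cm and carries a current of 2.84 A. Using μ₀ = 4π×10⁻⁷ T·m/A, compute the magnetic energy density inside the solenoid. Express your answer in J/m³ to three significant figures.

u ≈ 75.1 J/m³

B = μ₀nI = (4π×10⁻⁷)(3.850×10^3)(2.84) = 1.374×10^-2 T.
u = B²/(2μ₀) = (1.374×10^-2)²/(2×4π×10⁻⁷) = 75.12 J/m³.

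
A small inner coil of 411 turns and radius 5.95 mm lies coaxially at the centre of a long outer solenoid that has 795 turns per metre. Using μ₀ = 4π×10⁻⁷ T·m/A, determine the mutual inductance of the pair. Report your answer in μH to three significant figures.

The outer solenoid produces a uniform field B₁ = μ₀n₁I₁ across the inner coil,
so the flux linkage is N₂Φ = N₂B₁A₂ = μ₀n₁N₂A₂·I₁, giving M = μ₀n₁N₂A₂.
A₂ = πr² = π(5.950×10^-3 m)² = 1.112×10^-4 m².
M = (4π×10⁻⁷)(795)(411)(1.112×10^-4) = 4.567×10^-5 H.

M ≈ 45.7 μH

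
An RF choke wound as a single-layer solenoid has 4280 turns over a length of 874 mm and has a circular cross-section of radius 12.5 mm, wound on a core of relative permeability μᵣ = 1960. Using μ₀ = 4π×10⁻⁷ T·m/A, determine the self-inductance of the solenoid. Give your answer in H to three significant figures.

L ≈ 25.3 H

A = πr² = π(1.250×10^-2 m)² = 4.909×10^-4 m².
For a long solenoid, L = μ₀μᵣN²A/ℓ.
L = (4π×10⁻⁷)(1960)(4280)²(4.909×10^-4)/(0.874 m) = 25.34 H.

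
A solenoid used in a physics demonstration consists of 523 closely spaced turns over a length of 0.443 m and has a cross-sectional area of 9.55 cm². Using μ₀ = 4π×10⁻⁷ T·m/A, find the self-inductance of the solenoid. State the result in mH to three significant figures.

A = 9.55 cm² = 9.550×10^-4 m².
For a long solenoid, L = μ₀N²A/ℓ.
L = (4π×10⁻⁷)(523)²(9.550×10^-4)/(0.443 m) = 7.410×10^-4 H.

L ≈ 0.741 mH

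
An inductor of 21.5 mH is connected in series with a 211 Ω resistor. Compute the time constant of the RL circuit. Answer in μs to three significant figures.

τ = L/R = (2.150×10^-2 H)/(211 Ω) = 1.019×10^-4 s.

τ ≈ 102 μs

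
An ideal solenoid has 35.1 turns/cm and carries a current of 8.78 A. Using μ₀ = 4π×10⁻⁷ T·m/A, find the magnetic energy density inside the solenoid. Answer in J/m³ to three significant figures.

u ≈ 597 J/m³

B = μ₀nI = (4π×10⁻⁷)(3.510×10^3)(8.78) = 3.873×10^-2 T.
u = B²/(2μ₀) = (3.873×10^-2)²/(2×4π×10⁻⁷) = 596.7 J/m³.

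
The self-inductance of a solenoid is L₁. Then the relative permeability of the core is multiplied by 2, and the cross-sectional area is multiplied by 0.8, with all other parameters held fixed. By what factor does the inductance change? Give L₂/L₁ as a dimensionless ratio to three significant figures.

For a solenoid, L ∝ μᵣN²A/ℓ.
L₂/L₁ = (2) × (0.8) = 1.60.

L₂/L₁ = 1.60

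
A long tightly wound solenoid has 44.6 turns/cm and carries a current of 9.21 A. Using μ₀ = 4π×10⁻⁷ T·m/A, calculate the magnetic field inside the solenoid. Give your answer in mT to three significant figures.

Inside a long solenoid, B = μ₀nI.
B = (4π×10⁻⁷)(4.460×10^3 m⁻¹)(9.21 A) = 5.162×10^-2 T.

B ≈ 51.6 mT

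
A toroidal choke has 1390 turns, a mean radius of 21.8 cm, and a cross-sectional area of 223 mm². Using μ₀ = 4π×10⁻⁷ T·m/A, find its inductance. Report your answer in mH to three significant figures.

L ≈ 0.395 mH

For a thin toroid, L = μ₀N²A/(2πR).
L = (4π×10⁻⁷)(1390)²(2.230×10^-4) / (2π×0.218 m) = 3.953×10^-4 H.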